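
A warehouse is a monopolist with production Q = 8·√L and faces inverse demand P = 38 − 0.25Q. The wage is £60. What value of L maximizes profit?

Marginal revenue from the inverse demand is MR = 38 − 0.5Q.
The marginal product is MP_L = 4·L^(-1/2).
A monopolist hires until marginal revenue product equals the wage: MR·MP_L = w.
At L, Q = 8·√L. Substituting and solving: (38 − 4·√L)·4·L^(-1/2) = 60 gives L = 4.

L* = 4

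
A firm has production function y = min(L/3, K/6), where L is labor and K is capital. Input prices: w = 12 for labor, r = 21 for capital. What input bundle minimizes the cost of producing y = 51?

With a fixed-proportions technology, the cost-minimizing bundle uses no slack in either input: L/3 = K/6 = y.
So L = 3·51 = 153 and K = 6·51 = 306.

L* = 153, K* = 306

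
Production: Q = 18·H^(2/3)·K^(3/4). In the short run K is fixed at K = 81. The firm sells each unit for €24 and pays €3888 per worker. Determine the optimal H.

H* = 8

With K = 81, MP_H = (2/3)·18·H^(-1/3)·81^(3/4) = 324·H^(-1/3).
Profit maximization for a price taker requires P·MP_H = w: 24·324·H^(-1/3) = 3888.
So H^(-1/3) = 0.5, which gives H = 8.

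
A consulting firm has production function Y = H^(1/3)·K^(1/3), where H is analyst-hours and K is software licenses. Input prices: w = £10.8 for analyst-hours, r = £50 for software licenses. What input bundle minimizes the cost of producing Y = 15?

H* = 125, K* = 27

Cost minimization requires the marginal rate of technical substitution to equal the input-price ratio: MP_H/MP_K = w/r.
Here MP_H/MP_K = (1/3)·(K/H)/(1/3) = (K/H). Setting this equal to 10.8/50 = 0.216 gives K = 0.216H.
Substituting into Y = 15: H^(1/3)·(0.216H)^(1/3) = 15.
Solving, H = 125 and K = 27.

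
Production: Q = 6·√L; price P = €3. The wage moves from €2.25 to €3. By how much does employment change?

ΔL = -7

From P·MP_L = w with MP_L = 3·L^(-1/2), the labor demand is L(w) = (9/w)^(2).
At w = 2.25: L = 16. At w = 3: L = 9.
ΔL = 9 − 16 = -7.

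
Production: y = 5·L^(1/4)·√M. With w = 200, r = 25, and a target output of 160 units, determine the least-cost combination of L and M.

L* = 16, M* = 256

Cost minimization requires the marginal rate of technical substitution to equal the input-price ratio: MP_L/MP_M = w/r.
Here MP_L/MP_M = (1/4)·(M/L)/(1/2) = 0.5·(M/L). Setting this equal to 200/25 = 8 gives M = 16L.
Substituting into y = 160: 5·L^(1/4)·(16L)^(1/2) = 160.
Solving, L = 16 and M = 256.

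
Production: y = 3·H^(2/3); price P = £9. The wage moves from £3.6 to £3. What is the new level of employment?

From P·MP_H = w with MP_H = 2·H^(-1/3), the labor demand is H(w) = (18/w)^(3).
At w = 3.6: H = 125. At w = 3: H = 216.

H* = 216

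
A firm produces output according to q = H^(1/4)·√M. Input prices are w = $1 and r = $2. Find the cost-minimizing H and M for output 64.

H* = 256, M* = 256

Cost minimization requires the marginal rate of technical substitution to equal the input-price ratio: MP_H/MP_M = w/r.
Here MP_H/MP_M = (1/4)·(M/H)/(1/2) = 0.5·(M/H). Setting this equal to 1/2 = 0.5 gives M = H.
Substituting into q = 64: H^(1/4)·(H)^(1/2) = 64.
Solving, H = 256 and M = 256.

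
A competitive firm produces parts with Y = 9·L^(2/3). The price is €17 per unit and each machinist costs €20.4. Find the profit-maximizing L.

MP_L = (2/3)·9·L^(-1/3) = 6·L^(-1/3).
Profit maximization for a price taker requires P·MP_L = w: 17·6·L^(-1/3) = 20.4.
So L^(-1/3) = 0.2, which gives L = 125.

L* = 125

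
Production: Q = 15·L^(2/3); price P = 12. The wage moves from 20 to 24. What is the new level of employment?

From P·MP_L = w with MP_L = 10·L^(-1/3), the labor demand is L(w) = (120/w)^(3).
At w = 20: L = 216. At w = 24: L = 125.

L* = 125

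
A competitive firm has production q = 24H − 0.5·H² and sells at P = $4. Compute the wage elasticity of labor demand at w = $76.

From P·MP_H = w with MP_H = 24 − H, labor demand is H(w) = 24 − w/4.
dH/dw = −1/(4) = -0.25.
At w = 76, H = 5, so ε = (dH/dw)·(w/H) = (-0.25)·(76/5) = -3.8.

ε = -3.8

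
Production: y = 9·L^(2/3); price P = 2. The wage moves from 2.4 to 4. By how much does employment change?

ΔL = -98

From P·MP_L = w with MP_L = 6·L^(-1/3), the labor demand is L(w) = (12/w)^(3).
At w = 2.4: L = 125. At w = 4: L = 27.
ΔL = 27 − 125 = -98.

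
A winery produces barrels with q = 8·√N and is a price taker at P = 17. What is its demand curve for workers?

N(w) = 4624/w²

MP_N = (1/2)·8·N^(-1/2) = 4·N^(-1/2).
Setting P·MP_N = w: 68·N^(-1/2) = w.
Solving for N: N^(-1/2) = w/68, so N = (68/w)^(2).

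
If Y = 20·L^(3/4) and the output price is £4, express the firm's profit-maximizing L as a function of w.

L(w) = (60/w)^(4)

MP_L = (3/4)·20·L^(-1/4) = 15·L^(-1/4).
Setting P·MP_L = w: 60·L^(-1/4) = w.
Solving for L: L^(-1/4) = w/60, so L = (60/w)^(4).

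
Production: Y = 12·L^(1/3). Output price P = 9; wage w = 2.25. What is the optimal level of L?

L* = 64

MP_L = (1/3)·12·L^(-2/3) = 4·L^(-2/3).
Profit maximization for a price taker requires P·MP_L = w: 9·4·L^(-2/3) = 2.25.
So L^(-2/3) = 0.0625, which gives L = 64.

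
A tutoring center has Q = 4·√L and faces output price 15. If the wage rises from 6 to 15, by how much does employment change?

From P·MP_L = w with MP_L = 2·L^(-1/2), the labor demand is L(w) = (30/w)^(2).
At w = 6: L = 25. At w = 15: L = 4.
ΔL = 4 − 25 = -21.

ΔL = -21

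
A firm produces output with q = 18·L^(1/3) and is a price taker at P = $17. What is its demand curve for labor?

MP_L = (1/3)·18·L^(-2/3) = 6·L^(-2/3).
Setting P·MP_L = w: 102·L^(-2/3) = w.
Solving for L: L^(-2/3) = w/102, so L = (102/w)^(3/2).

L(w) = (102/w)^(3/2)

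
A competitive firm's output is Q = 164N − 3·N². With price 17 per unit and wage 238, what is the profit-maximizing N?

N* = 25

The marginal product of N is MP_N = 164 − 6N.
A price-taking firm hires until the value of the marginal product equals the wage: P·MP_N = w, so 17·(164 − 6N) = 238.
Then 164 − 6N = 14, giving N = 25.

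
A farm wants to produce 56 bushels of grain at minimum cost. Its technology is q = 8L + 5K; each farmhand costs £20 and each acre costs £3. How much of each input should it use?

The inputs are perfect substitutes, so the firm uses whichever has the lower cost per unit of output.
Cost per unit of output via L is w/8 = 2.5; via K it is r/5 = 0.6. K is cheaper.
Producing q = 56 with K alone: L = 0, K = 11.2.

L* = 0, K* = 11.2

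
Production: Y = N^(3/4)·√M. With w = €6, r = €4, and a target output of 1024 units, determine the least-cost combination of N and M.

Cost minimization requires the marginal rate of technical substitution to equal the input-price ratio: MP_N/MP_M = w/r.
Here MP_N/MP_M = (3/4)·(M/N)/(1/2) = 1.5·(M/N). Setting this equal to 6/4 = 1.5 gives M = N.
Substituting into Y = 1024: N^(3/4)·(N)^(1/2) = 1024.
Solving, N = 256 and M = 256.

N* = 256, M* = 256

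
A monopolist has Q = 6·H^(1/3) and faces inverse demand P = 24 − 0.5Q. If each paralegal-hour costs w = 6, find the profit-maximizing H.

Marginal revenue from the inverse demand is MR = 24 − Q.
The marginal product is MP_H = 2·H^(-2/3).
A monopolist hires until marginal revenue product equals the wage: MR·MP_H = w.
At H, Q = 6·H^(1/3). Substituting and solving: (24 − 6·H^(1/3))·2·H^(-2/3) = 6 gives H = 8.

H* = 8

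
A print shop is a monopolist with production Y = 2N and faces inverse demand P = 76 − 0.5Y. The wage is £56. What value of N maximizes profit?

N* = 24

Marginal revenue from the inverse demand is MR = 76 − Y.
The marginal product is MP_N = 2.
A monopolist hires until marginal revenue product equals the wage: MR·MP_N = w.
(76 − 2N)·2 = 56, so N = 24.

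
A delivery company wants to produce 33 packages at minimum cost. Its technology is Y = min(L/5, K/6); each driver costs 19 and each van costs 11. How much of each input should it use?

L* = 165, K* = 198

With a fixed-proportions technology, the cost-minimizing bundle uses no slack in either input: L/5 = K/6 = Y.
So L = 5·33 = 165 and K = 6·33 = 198.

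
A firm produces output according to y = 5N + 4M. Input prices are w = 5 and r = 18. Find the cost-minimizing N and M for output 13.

The inputs are perfect substitutes, so the firm uses whichever has the lower cost per unit of output.
Cost per unit of output via N is w/5 = 1; via M it is r/4 = 4.5. N is cheaper.
Producing y = 13 with N alone: N = 2.6, M = 0.

N* = 2.6, M* = 0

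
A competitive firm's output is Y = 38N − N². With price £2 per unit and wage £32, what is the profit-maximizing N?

The marginal product of N is MP_N = 38 − 2N.
A price-taking firm hires until the value of the marginal product equals the wage: P·MP_N = w, so 2·(38 − 2N) = 32.
Then 38 − 2N = 16, giving N = 11.

N* = 11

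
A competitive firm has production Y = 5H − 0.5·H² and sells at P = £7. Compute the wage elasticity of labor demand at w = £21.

ε = -1.5

From P·MP_H = w with MP_H = 5 − H, labor demand is H(w) = 5 − w/7.
dH/dw = −1/(7) = -1/7.
At w = 21, H = 2, so ε = (dH/dw)·(w/H) = (-1/7)·(21/2) = -1.5.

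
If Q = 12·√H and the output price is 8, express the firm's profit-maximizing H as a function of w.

MP_H = (1/2)·12·H^(-1/2) = 6·H^(-1/2).
Setting P·MP_H = w: 48·H^(-1/2) = w.
Solving for H: H^(-1/2) = w/48, so H = (48/w)^(2).

H(w) = 2304/w²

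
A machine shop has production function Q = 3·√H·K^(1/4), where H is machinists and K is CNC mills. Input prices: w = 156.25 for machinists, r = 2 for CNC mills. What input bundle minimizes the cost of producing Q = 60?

H* = 16, K* = 625

Cost minimization requires the marginal rate of technical substitution to equal the input-price ratio: MP_H/MP_K = w/r.
Here MP_H/MP_K = (1/2)·(K/H)/(1/4) = 2·(K/H). Setting this equal to 156.25/2 = 78.125 gives K = 39.0625H.
Substituting into Q = 60: 3·H^(1/2)·(39.0625H)^(1/4) = 60.
Solving, H = 16 and K = 625.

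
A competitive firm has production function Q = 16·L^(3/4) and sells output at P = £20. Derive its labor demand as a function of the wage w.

MP_L = (3/4)·16·L^(-1/4) = 12·L^(-1/4).
Setting P·MP_L = w: 240·L^(-1/4) = w.
Solving for L: L^(-1/4) = w/240, so L = (240/w)^(4).

L(w) = (240/w)^(4)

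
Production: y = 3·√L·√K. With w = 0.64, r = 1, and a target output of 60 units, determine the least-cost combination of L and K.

L* = 25, K* = 16

Cost minimization requires the marginal rate of technical substitution to equal the input-price ratio: MP_L/MP_K = w/r.
Here MP_L/MP_K = (1/2)·(K/L)/(1/2) = (K/L). Setting this equal to 0.64/1 = 0.64 gives K = 0.64L.
Substituting into y = 60: 3·L^(1/2)·(0.64L)^(1/2) = 60.
Solving, L = 25 and K = 16.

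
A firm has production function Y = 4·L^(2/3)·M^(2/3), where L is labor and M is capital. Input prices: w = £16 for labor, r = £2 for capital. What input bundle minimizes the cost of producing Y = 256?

Cost minimization requires the marginal rate of technical substitution to equal the input-price ratio: MP_L/MP_M = w/r.
Here MP_L/MP_M = (2/3)·(M/L)/(2/3) = (M/L). Setting this equal to 16/2 = 8 gives M = 8L.
Substituting into Y = 256: 4·L^(2/3)·(8L)^(2/3) = 256.
Solving, L = 8 and M = 64.

L* = 8, M* = 64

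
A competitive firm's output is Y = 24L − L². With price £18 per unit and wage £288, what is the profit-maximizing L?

L* = 4

The marginal product of L is MP_L = 24 − 2L.
A price-taking firm hires until the value of the marginal product equals the wage: P·MP_L = w, so 18·(24 − 2L) = 288.
Then 24 − 2L = 16, giving L = 4.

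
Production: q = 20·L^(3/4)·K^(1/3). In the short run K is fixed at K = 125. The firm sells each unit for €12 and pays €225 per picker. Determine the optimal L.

With K = 125, MP_L = (3/4)·20·L^(-1/4)·125^(1/3) = 75·L^(-1/4).
Profit maximization for a price taker requires P·MP_L = w: 12·75·L^(-1/4) = 225.
So L^(-1/4) = 0.25, which gives L = 256.

L* = 256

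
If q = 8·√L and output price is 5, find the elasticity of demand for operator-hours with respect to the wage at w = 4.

ε = -2

MP_L = (1/2)·8·L^(-1/2), so P·MP_L = w gives 20·L^(-1/2) = w.
Solving, L(w) = (20/w)^(2). This is a constant-elasticity form: L ∝ w^(−2), so ε = −2.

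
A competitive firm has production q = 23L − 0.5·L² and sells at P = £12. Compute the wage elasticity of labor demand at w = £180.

From P·MP_L = w with MP_L = 23 − L, labor demand is L(w) = 23 − w/12.
dL/dw = −1/(12) = -1/12.
At w = 180, L = 8, so ε = (dL/dw)·(w/L) = (-1/12)·(180/8) = -1.875.

ε = -1.875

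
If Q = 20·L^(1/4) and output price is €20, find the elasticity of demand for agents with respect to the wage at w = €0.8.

MP_L = (1/4)·20·L^(-3/4), so P·MP_L = w gives 100·L^(-3/4) = w.
Solving, L(w) = (100/w)^(4/3). This is a constant-elasticity form: L ∝ w^(−4/3), so ε = −4/3.

ε = -4/3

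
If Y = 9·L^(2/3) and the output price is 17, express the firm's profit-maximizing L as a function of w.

L(w) = 1061208/w³

MP_L = (2/3)·9·L^(-1/3) = 6·L^(-1/3).
Setting P·MP_L = w: 102·L^(-1/3) = w.
Solving for L: L^(-1/3) = w/102, so L = (102/w)^(3).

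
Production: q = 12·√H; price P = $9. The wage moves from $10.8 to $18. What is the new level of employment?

From P·MP_H = w with MP_H = 6·H^(-1/2), the labor demand is H(w) = (54/w)^(2).
At w = 10.8: H = 25. At w = 18: H = 9.

H* = 9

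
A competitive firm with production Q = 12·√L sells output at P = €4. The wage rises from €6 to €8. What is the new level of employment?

L* = 9

From P·MP_L = w with MP_L = 6·L^(-1/2), the labor demand is L(w) = (24/w)^(2).
At w = 6: L = 16. At w = 8: L = 9.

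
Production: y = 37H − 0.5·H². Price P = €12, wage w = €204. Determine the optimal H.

The marginal product of H is MP_H = 37 − H.
A price-taking firm hires until the value of the marginal product equals the wage: P·MP_H = w, so 12·(37 − H) = 204.
Then 37 − H = 17, giving H = 20.

H* = 20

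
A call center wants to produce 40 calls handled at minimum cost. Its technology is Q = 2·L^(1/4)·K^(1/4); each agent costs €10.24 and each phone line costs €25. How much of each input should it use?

Cost minimization requires the marginal rate of technical substitution to equal the input-price ratio: MP_L/MP_K = w/r.
Here MP_L/MP_K = (1/4)·(K/L)/(1/4) = (K/L). Setting this equal to 10.24/25 = 0.4096 gives K = 0.4096L.
Substituting into Q = 40: 2·L^(1/4)·(0.4096L)^(1/4) = 40.
Solving, L = 625 and K = 256.

L* = 625, K* = 256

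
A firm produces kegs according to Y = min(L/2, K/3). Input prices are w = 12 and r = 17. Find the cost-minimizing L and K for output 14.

With a fixed-proportions technology, the cost-minimizing bundle uses no slack in either input: L/2 = K/3 = Y.
So L = 2·14 = 28 and K = 3·14 = 42.

L* = 28, K* = 42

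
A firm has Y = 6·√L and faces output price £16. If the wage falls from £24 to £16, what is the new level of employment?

L* = 9

From P·MP_L = w with MP_L = 3·L^(-1/2), the labor demand is L(w) = (48/w)^(2).
At w = 24: L = 4. At w = 16: L = 9.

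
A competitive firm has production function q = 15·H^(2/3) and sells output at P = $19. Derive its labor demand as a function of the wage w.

H(w) = 6859000/w³

MP_H = (2/3)·15·H^(-1/3) = 10·H^(-1/3).
Setting P·MP_H = w: 190·H^(-1/3) = w.
Solving for H: H^(-1/3) = w/190, so H = (190/w)^(3).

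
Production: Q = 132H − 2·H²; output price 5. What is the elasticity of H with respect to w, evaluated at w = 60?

From P·MP_H = w with MP_H = 132 − 4H, labor demand is H(w) = (132 − w/5)/4.
dH/dw = −1/(20) = -0.05.
At w = 60, H = 30, so ε = (dH/dw)·(w/H) = (-0.05)·(60/30) = -0.1.

ε = -0.1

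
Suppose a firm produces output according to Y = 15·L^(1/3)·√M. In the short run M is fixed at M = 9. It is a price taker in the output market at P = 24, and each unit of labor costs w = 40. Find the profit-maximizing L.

With M = 9, MP_L = (1/3)·15·L^(-2/3)·9^(1/2) = 15·L^(-2/3).
Profit maximization for a price taker requires P·MP_L = w: 24·15·L^(-2/3) = 40.
So L^(-2/3) = 1/9, which gives L = 27.

L* = 27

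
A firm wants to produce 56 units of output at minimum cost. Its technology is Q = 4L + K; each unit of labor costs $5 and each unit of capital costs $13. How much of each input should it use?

The inputs are perfect substitutes, so the firm uses whichever has the lower cost per unit of output.
Cost per unit of output via L is 1.25; via K it is 13. L is cheaper.
Producing Q = 56 with L alone: L = 14, K = 0.

L* = 14, K* = 0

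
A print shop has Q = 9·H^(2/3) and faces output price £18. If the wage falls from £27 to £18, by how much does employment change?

ΔH = 152

From P·MP_H = w with MP_H = 6·H^(-1/3), the labor demand is H(w) = (108/w)^(3).
At w = 27: H = 64. At w = 18: H = 216.
ΔH = 216 − 64 = 152.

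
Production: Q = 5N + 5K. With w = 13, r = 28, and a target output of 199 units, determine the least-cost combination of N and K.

N* = 39.8, K* = 0

The inputs are perfect substitutes, so the firm uses whichever has the lower cost per unit of output.
Cost per unit of output via N is w/5 = 2.6; via K it is r/5 = 5.6. N is cheaper.
Producing Q = 199 with N alone: N = 39.8, K = 0.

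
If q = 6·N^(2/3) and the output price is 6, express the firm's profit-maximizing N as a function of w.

MP_N = (2/3)·6·N^(-1/3) = 4·N^(-1/3).
Setting P·MP_N = w: 24·N^(-1/3) = w.
Solving for N: N^(-1/3) = w/24, so N = (24/w)^(3).

N(w) = 13824/w³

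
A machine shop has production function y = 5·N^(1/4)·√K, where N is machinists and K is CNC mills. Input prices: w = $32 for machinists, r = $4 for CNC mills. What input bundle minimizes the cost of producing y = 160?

Cost minimization requires the marginal rate of technical substitution to equal the input-price ratio: MP_N/MP_K = w/r.
Here MP_N/MP_K = (1/4)·(K/N)/(1/2) = 0.5·(K/N). Setting this equal to 32/4 = 8 gives K = 16N.
Substituting into y = 160: 5·N^(1/4)·(16N)^(1/2) = 160.
Solving, N = 16 and K = 256.

N* = 16, K* = 256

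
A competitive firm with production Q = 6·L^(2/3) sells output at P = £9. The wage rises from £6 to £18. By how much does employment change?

ΔL = -208

From P·MP_L = w with MP_L = 4·L^(-1/3), the labor demand is L(w) = (36/w)^(3).
At w = 6: L = 216. At w = 18: L = 8.
ΔL = 8 − 216 = -208.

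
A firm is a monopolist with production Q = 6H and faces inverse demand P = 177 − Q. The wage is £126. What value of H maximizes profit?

Marginal revenue from the inverse demand is MR = 177 − 2Q.
The marginal product is MP_H = 6.
A monopolist hires until marginal revenue product equals the wage: MR·MP_H = w.
(177 − 12H)·6 = 126, so H = 13.

H* = 13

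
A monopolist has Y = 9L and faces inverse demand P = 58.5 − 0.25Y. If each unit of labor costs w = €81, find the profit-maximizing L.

Marginal revenue from the inverse demand is MR = 58.5 − 0.5Y.
The marginal product is MP_L = 9.
A monopolist hires until marginal revenue product equals the wage: MR·MP_L = w.
(58.5 − 4.5L)·9 = 81, so L = 11.

L* = 11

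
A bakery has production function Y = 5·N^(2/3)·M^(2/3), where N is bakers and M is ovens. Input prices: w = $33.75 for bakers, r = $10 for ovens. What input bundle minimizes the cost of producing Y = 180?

Cost minimization requires the marginal rate of technical substitution to equal the input-price ratio: MP_N/MP_M = w/r.
Here MP_N/MP_M = (2/3)·(M/N)/(2/3) = (M/N). Setting this equal to 33.75/10 = 3.375 gives M = 3.375N.
Substituting into Y = 180: 5·N^(2/3)·(3.375N)^(2/3) = 180.
Solving, N = 8 and M = 27.

N* = 8, M* = 27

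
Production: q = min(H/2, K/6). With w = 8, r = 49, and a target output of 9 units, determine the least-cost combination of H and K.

With a fixed-proportions technology, the cost-minimizing bundle uses no slack in either input: H/2 = K/6 = q.
So H = 2·9 = 18 and K = 6·9 = 54.

H* = 18, K* = 54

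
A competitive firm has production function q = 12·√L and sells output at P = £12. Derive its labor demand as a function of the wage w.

L(w) = 5184/w²

MP_L = (1/2)·12·L^(-1/2) = 6·L^(-1/2).
Setting P·MP_L = w: 72·L^(-1/2) = w.
Solving for L: L^(-1/2) = w/72, so L = (72/w)^(2).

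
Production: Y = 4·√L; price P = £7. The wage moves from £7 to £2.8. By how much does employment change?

ΔL = 21

From P·MP_L = w with MP_L = 2·L^(-1/2), the labor demand is L(w) = (14/w)^(2).
At w = 7: L = 4. At w = 2.8: L = 25.
ΔL = 25 − 4 = 21.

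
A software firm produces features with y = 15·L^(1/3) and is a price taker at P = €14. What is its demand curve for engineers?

MP_L = (1/3)·15·L^(-2/3) = 5·L^(-2/3).
Setting P·MP_L = w: 70·L^(-2/3) = w.
Solving for L: L^(-2/3) = w/70, so L = (70/w)^(3/2).

L(w) = (70/w)^(3/2)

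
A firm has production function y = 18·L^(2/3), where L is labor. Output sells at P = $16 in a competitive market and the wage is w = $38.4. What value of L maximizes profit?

MP_L = (2/3)·18·L^(-1/3) = 12·L^(-1/3).
Profit maximization for a price taker requires P·MP_L = w: 16·12·L^(-1/3) = 38.4.
So L^(-1/3) = 0.2, which gives L = 125.

L* = 125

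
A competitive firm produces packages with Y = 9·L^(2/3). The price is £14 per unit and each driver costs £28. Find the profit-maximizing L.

L* = 27

MP_L = (2/3)·9·L^(-1/3) = 6·L^(-1/3).
Profit maximization for a price taker requires P·MP_L = w: 14·6·L^(-1/3) = 28.
So L^(-1/3) = 1/3, which gives L = 27.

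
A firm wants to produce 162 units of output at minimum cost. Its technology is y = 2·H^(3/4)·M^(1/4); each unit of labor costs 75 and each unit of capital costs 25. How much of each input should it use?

H* = 81, M* = 81

Cost minimization requires the marginal rate of technical substitution to equal the input-price ratio: MP_H/MP_M = w/r.
Here MP_H/MP_M = (3/4)·(M/H)/(1/4) = 3·(M/H). Setting this equal to 75/25 = 3 gives M = H.
Substituting into y = 162: 2·H^(3/4)·(H)^(1/4) = 162.
Solving, H = 81 and M = 81.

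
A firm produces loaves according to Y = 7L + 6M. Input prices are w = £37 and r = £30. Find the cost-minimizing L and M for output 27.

L* = 0, M* = 4.5

The inputs are perfect substitutes, so the firm uses whichever has the lower cost per unit of output.
Cost per unit of output via L is w/7 = 37/7; via M it is r/6 = 5. M is cheaper.
Producing Y = 27 with M alone: L = 0, M = 4.5.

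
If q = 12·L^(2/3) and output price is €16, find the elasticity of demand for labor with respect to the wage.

MP_L = (2/3)·12·L^(-1/3), so P·MP_L = w gives 128·L^(-1/3) = w.
Solving, L(w) = (128/w)^(3). This is a constant-elasticity form: L ∝ w^(−3), so ε = −3.

ε = -3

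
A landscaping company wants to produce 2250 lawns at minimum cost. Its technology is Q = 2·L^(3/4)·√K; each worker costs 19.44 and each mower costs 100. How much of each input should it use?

L* = 625, K* = 81

Cost minimization requires the marginal rate of technical substitution to equal the input-price ratio: MP_L/MP_K = w/r.
Here MP_L/MP_K = (3/4)·(K/L)/(1/2) = 1.5·(K/L). Setting this equal to 19.44/100 = 0.1944 gives K = 0.1296L.
Substituting into Q = 2250: 2·L^(3/4)·(0.1296L)^(1/2) = 2250.
Solving, L = 625 and K = 81.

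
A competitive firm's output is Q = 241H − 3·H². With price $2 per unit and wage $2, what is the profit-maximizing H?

The marginal product of H is MP_H = 241 − 6H.
A price-taking firm hires until the value of the marginal product equals the wage: P·MP_H = w, so 2·(241 − 6H) = 2.
Then 241 − 6H = 1, giving H = 40.

H* = 40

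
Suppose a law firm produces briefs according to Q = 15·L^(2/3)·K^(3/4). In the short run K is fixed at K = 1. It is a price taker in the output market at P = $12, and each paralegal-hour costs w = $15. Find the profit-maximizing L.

With K = 1, MP_L = (2/3)·15·L^(-1/3)·1^(3/4) = 10·L^(-1/3).
Profit maximization for a price taker requires P·MP_L = w: 12·10·L^(-1/3) = 15.
So L^(-1/3) = 0.125, which gives L = 512.

L* = 512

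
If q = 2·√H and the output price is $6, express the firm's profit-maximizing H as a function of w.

MP_H = (1/2)·2·H^(-1/2) = H^(-1/2).
Setting P·MP_H = w: 6·H^(-1/2) = w.
Solving for H: H^(-1/2) = w/6, so H = (6/w)^(2).

H(w) = 36/w²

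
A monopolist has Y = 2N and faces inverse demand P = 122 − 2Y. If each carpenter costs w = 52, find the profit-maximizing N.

N* = 12

Marginal revenue from the inverse demand is MR = 122 − 4Y.
The marginal product is MP_N = 2.
A monopolist hires until marginal revenue product equals the wage: MR·MP_N = w.
(122 − 8N)·2 = 52, so N = 12.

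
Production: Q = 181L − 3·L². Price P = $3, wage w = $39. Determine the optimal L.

L* = 28

The marginal product of L is MP_L = 181 − 6L.
A price-taking firm hires until the value of the marginal product equals the wage: P·MP_L = w, so 3·(181 − 6L) = 39.
Then 181 − 6L = 13, giving L = 28.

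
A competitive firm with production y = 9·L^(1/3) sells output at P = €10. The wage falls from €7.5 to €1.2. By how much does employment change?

ΔL = 117

From P·MP_L = w with MP_L = 3·L^(-2/3), the labor demand is L(w) = (30/w)^(3/2).
At w = 7.5: L = 8. At w = 1.2: L = 125.
ΔL = 125 − 8 = 117.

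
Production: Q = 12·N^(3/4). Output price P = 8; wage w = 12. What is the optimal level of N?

N* = 1296

MP_N = (3/4)·12·N^(-1/4) = 9·N^(-1/4).
Profit maximization for a price taker requires P·MP_N = w: 8·9·N^(-1/4) = 12.
So N^(-1/4) = 1/6, which gives N = 1296.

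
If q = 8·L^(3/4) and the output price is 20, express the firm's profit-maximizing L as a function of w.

L(w) = (120/w)^(4)

MP_L = (3/4)·8·L^(-1/4) = 6·L^(-1/4).
Setting P·MP_L = w: 120·L^(-1/4) = w.
Solving for L: L^(-1/4) = w/120, so L = (120/w)^(4).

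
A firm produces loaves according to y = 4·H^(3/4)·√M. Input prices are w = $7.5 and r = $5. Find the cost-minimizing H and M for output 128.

H* = 16, M* = 16

Cost minimization requires the marginal rate of technical substitution to equal the input-price ratio: MP_H/MP_M = w/r.
Here MP_H/MP_M = (3/4)·(M/H)/(1/2) = 1.5·(M/H). Setting this equal to 7.5/5 = 1.5 gives M = H.
Substituting into y = 128: 4·H^(3/4)·(H)^(1/2) = 128.
Solving, H = 16 and M = 16.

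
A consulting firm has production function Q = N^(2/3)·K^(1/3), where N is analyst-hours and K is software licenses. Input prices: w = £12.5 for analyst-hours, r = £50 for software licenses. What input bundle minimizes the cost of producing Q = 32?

Cost minimization requires the marginal rate of technical substitution to equal the input-price ratio: MP_N/MP_K = w/r.
Here MP_N/MP_K = (2/3)·(K/N)/(1/3) = 2·(K/N). Setting this equal to 12.5/50 = 0.25 gives K = 0.125N.
Substituting into Q = 32: N^(2/3)·(0.125N)^(1/3) = 32.
Solving, N = 64 and K = 8.

N* = 64, K* = 8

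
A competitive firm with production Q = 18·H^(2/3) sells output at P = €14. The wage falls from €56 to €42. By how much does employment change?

ΔH = 37

From P·MP_H = w with MP_H = 12·H^(-1/3), the labor demand is H(w) = (168/w)^(3).
At w = 56: H = 27. At w = 42: H = 64.
ΔH = 64 − 27 = 37.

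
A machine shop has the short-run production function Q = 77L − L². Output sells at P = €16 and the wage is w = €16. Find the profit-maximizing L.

The marginal product of L is MP_L = 77 − 2L.
A price-taking firm hires until the value of the marginal product equals the wage: P·MP_L = w, so 16·(77 − 2L) = 16.
Then 77 − 2L = 1, giving L = 38.

L* = 38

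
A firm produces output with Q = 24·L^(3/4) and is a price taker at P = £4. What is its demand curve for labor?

L(w) = (72/w)^(4)

MP_L = (3/4)·24·L^(-1/4) = 18·L^(-1/4).
Setting P·MP_L = w: 72·L^(-1/4) = w.
Solving for L: L^(-1/4) = w/72, so L = (72/w)^(4).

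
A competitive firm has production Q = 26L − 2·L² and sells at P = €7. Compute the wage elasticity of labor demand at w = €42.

From P·MP_L = w with MP_L = 26 − 4L, labor demand is L(w) = (26 − w/7)/4.
dL/dw = −1/(28) = -1/28.
At w = 42, L = 5, so ε = (dL/dw)·(w/L) = (-1/28)·(42/5) = -0.3.

ε = -0.3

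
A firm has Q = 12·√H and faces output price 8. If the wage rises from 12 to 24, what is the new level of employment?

H* = 4

From P·MP_H = w with MP_H = 6·H^(-1/2), the labor demand is H(w) = (48/w)^(2).
At w = 12: H = 16. At w = 24: H = 4.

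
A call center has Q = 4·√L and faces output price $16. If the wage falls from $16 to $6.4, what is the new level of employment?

L* = 25

From P·MP_L = w with MP_L = 2·L^(-1/2), the labor demand is L(w) = (32/w)^(2).
At w = 16: L = 4. At w = 6.4: L = 25.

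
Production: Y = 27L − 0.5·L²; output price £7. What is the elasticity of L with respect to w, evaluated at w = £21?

From P·MP_L = w with MP_L = 27 − L, labor demand is L(w) = 27 − w/7.
dL/dw = −1/(7) = -1/7.
At w = 21, L = 24, so ε = (dL/dw)·(w/L) = (-1/7)·(21/24) = -0.125.

ε = -0.125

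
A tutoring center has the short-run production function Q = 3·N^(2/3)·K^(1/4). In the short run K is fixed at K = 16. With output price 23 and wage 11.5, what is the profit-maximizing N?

N* = 512

With K = 16, MP_N = (2/3)·3·N^(-1/3)·16^(1/4) = 4·N^(-1/3).
Profit maximization for a price taker requires P·MP_N = w: 23·4·N^(-1/3) = 11.5.
So N^(-1/3) = 0.125, which gives N = 512.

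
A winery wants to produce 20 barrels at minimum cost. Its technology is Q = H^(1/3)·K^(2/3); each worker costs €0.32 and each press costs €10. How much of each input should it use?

Cost minimization requires the marginal rate of technical substitution to equal the input-price ratio: MP_H/MP_K = w/r.
Here MP_H/MP_K = (1/3)·(K/H)/(2/3) = 0.5·(K/H). Setting this equal to 0.32/10 = 0.032 gives K = 0.064H.
Substituting into Q = 20: H^(1/3)·(0.064H)^(2/3) = 20.
Solving, H = 125 and K = 8.

H* = 125, K* = 8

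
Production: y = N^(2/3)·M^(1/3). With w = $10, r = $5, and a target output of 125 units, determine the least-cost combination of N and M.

Cost minimization requires the marginal rate of technical substitution to equal the input-price ratio: MP_N/MP_M = w/r.
Here MP_N/MP_M = (2/3)·(M/N)/(1/3) = 2·(M/N). Setting this equal to 10/5 = 2 gives M = N.
Substituting into y = 125: N^(2/3)·(N)^(1/3) = 125.
Solving, N = 125 and M = 125.

N* = 125, M* = 125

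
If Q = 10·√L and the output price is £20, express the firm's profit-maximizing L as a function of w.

L(w) = 10000/w²

MP_L = (1/2)·10·L^(-1/2) = 5·L^(-1/2).
Setting P·MP_L = w: 100·L^(-1/2) = w.
Solving for L: L^(-1/2) = w/100, so L = (100/w)^(2).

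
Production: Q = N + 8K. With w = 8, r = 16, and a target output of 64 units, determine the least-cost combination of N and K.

N* = 0, K* = 8

The inputs are perfect substitutes, so the firm uses whichever has the lower cost per unit of output.
Cost per unit of output via N is 8; via K it is 2. K is cheaper.
Producing Q = 64 with K alone: N = 0, K = 8.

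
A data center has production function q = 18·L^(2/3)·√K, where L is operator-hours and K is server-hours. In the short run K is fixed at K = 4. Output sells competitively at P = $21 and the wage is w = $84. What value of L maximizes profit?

With K = 4, MP_L = (2/3)·18·L^(-1/3)·4^(1/2) = 24·L^(-1/3).
Profit maximization for a price taker requires P·MP_L = w: 21·24·L^(-1/3) = 84.
So L^(-1/3) = 1/6, which gives L = 216.

L* = 216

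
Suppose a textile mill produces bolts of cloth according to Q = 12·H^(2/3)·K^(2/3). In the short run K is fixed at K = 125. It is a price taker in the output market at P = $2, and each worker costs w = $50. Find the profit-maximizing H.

H* = 512

With K = 125, MP_H = (2/3)·12·H^(-1/3)·125^(2/3) = 200·H^(-1/3).
Profit maximization for a price taker requires P·MP_H = w: 2·200·H^(-1/3) = 50.
So H^(-1/3) = 0.125, which gives H = 512.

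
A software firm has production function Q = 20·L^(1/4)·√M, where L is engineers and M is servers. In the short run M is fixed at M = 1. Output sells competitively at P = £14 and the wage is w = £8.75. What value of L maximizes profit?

L* = 16

With M = 1, MP_L = (1/4)·20·L^(-3/4)·1^(1/2) = 5·L^(-3/4).
Profit maximization for a price taker requires P·MP_L = w: 14·5·L^(-3/4) = 8.75.
So L^(-3/4) = 0.125, which gives L = 16.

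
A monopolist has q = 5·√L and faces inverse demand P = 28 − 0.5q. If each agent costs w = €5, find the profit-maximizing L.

L* = 16

Marginal revenue from the inverse demand is MR = 28 − q.
The marginal product is MP_L = 2.5·L^(-1/2).
A monopolist hires until marginal revenue product equals the wage: MR·MP_L = w.
At L, q = 5·√L. Substituting and solving: (28 − 5·√L)·2.5·L^(-1/2) = 5 gives L = 16.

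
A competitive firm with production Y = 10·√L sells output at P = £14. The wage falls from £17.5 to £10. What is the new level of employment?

L* = 49

From P·MP_L = w with MP_L = 5·L^(-1/2), the labor demand is L(w) = (70/w)^(2).
At w = 17.5: L = 16. At w = 10: L = 49.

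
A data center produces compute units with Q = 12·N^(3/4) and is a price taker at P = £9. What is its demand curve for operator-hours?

N(w) = (81/w)^(4)

MP_N = (3/4)·12·N^(-1/4) = 9·N^(-1/4).
Setting P·MP_N = w: 81·N^(-1/4) = w.
Solving for N: N^(-1/4) = w/81, so N = (81/w)^(4).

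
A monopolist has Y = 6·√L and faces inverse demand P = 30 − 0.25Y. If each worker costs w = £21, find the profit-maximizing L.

Marginal revenue from the inverse demand is MR = 30 − 0.5Y.
The marginal product is MP_L = 3·L^(-1/2).
A monopolist hires until marginal revenue product equals the wage: MR·MP_L = w.
At L, Y = 6·√L. Substituting and solving: (30 − 3·√L)·3·L^(-1/2) = 21 gives L = 9.

L* = 9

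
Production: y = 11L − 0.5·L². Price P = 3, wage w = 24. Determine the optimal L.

L* = 3

The marginal product of L is MP_L = 11 − L.
A price-taking firm hires until the value of the marginal product equals the wage: P·MP_L = w, so 3·(11 − L) = 24.
Then 11 − L = 8, giving L = 3.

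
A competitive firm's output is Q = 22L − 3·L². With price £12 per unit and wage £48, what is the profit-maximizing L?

L* = 3

The marginal product of L is MP_L = 22 − 6L.
A price-taking firm hires until the value of the marginal product equals the wage: P·MP_L = w, so 12·(22 − 6L) = 48.
Then 22 − 6L = 4, giving L = 3.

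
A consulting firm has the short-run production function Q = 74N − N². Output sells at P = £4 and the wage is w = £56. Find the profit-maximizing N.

N* = 30

The marginal product of N is MP_N = 74 − 2N.
A price-taking firm hires until the value of the marginal product equals the wage: P·MP_N = w, so 4·(74 − 2N) = 56.
Then 74 − 2N = 14, giving N = 30.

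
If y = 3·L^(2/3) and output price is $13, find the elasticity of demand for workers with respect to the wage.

MP_L = (2/3)·3·L^(-1/3), so P·MP_L = w gives 26·L^(-1/3) = w.
Solving, L(w) = (26/w)^(3). This is a constant-elasticity form: L ∝ w^(−3), so ε = −3.

ε = -3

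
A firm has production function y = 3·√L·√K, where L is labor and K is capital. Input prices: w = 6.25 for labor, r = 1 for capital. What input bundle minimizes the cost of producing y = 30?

Cost minimization requires the marginal rate of technical substitution to equal the input-price ratio: MP_L/MP_K = w/r.
Here MP_L/MP_K = (1/2)·(K/L)/(1/2) = (K/L). Setting this equal to 6.25/1 = 6.25 gives K = 6.25L.
Substituting into y = 30: 3·L^(1/2)·(6.25L)^(1/2) = 30.
Solving, L = 4 and K = 25.

L* = 4, K* = 25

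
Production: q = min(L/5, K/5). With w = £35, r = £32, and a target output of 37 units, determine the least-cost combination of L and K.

With a fixed-proportions technology, the cost-minimizing bundle uses no slack in either input: L/5 = K/5 = q.
So L = 5·37 = 185 and K = 5·37 = 185.

L* = 185, K* = 185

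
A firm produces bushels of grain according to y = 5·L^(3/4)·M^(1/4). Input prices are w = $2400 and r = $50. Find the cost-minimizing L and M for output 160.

Cost minimization requires the marginal rate of technical substitution to equal the input-price ratio: MP_L/MP_M = w/r.
Here MP_L/MP_M = (3/4)·(M/L)/(1/4) = 3·(M/L). Setting this equal to 2400/50 = 48 gives M = 16L.
Substituting into y = 160: 5·L^(3/4)·(16L)^(1/4) = 160.
Solving, L = 16 and M = 256.

L* = 16, M* = 256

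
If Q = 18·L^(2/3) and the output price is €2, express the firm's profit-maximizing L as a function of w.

L(w) = 13824/w³

MP_L = (2/3)·18·L^(-1/3) = 12·L^(-1/3).
Setting P·MP_L = w: 24·L^(-1/3) = w.
Solving for L: L^(-1/3) = w/24, so L = (24/w)^(3).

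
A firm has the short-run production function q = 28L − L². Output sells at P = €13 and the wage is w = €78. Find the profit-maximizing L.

L* = 11

The marginal product of L is MP_L = 28 − 2L.
A price-taking firm hires until the value of the marginal product equals the wage: P·MP_L = w, so 13·(28 − 2L) = 78.
Then 28 − 2L = 6, giving L = 11.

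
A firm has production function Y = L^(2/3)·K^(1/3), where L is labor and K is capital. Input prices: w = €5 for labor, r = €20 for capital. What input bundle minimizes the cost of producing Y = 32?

L* = 64, K* = 8

Cost minimization requires the marginal rate of technical substitution to equal the input-price ratio: MP_L/MP_K = w/r.
Here MP_L/MP_K = (2/3)·(K/L)/(1/3) = 2·(K/L). Setting this equal to 5/20 = 0.25 gives K = 0.125L.
Substituting into Y = 32: L^(2/3)·(0.125L)^(1/3) = 32.
Solving, L = 64 and K = 8.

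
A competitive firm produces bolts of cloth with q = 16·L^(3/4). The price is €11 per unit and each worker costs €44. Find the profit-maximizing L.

L* = 81

MP_L = (3/4)·16·L^(-1/4) = 12·L^(-1/4).
Profit maximization for a price taker requires P·MP_L = w: 11·12·L^(-1/4) = 44.
So L^(-1/4) = 1/3, which gives L = 81.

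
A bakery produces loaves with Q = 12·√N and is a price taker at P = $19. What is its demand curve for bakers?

N(w) = 12996/w²

MP_N = (1/2)·12·N^(-1/2) = 6·N^(-1/2).
Setting P·MP_N = w: 114·N^(-1/2) = w.
Solving for N: N^(-1/2) = w/114, so N = (114/w)^(2).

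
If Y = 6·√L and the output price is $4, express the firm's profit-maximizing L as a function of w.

L(w) = 144/w²

MP_L = (1/2)·6·L^(-1/2) = 3·L^(-1/2).
Setting P·MP_L = w: 12·L^(-1/2) = w.
Solving for L: L^(-1/2) = w/12, so L = (12/w)^(2).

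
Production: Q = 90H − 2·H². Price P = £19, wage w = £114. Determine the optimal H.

The marginal product of H is MP_H = 90 − 4H.
A price-taking firm hires until the value of the marginal product equals the wage: P·MP_H = w, so 19·(90 − 4H) = 114.
Then 90 − 4H = 6, giving H = 21.

H* = 21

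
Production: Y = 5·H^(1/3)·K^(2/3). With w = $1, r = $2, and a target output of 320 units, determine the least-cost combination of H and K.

Cost minimization requires the marginal rate of technical substitution to equal the input-price ratio: MP_H/MP_K = w/r.
Here MP_H/MP_K = (1/3)·(K/H)/(2/3) = 0.5·(K/H). Setting this equal to 1/2 = 0.5 gives K = H.
Substituting into Y = 320: 5·H^(1/3)·(H)^(2/3) = 320.
Solving, H = 64 and K = 64.

H* = 64, K* = 64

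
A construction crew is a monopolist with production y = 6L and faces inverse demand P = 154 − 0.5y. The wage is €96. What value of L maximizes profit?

Marginal revenue from the inverse demand is MR = 154 − y.
The marginal product is MP_L = 6.
A monopolist hires until marginal revenue product equals the wage: MR·MP_L = w.
(154 − 6L)·6 = 96, so L = 23.

L* = 23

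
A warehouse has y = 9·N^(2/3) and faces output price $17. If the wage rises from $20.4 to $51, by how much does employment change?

ΔN = -117

From P·MP_N = w with MP_N = 6·N^(-1/3), the labor demand is N(w) = (102/w)^(3).
At w = 20.4: N = 125. At w = 51: N = 8.
ΔN = 8 − 125 = -117.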